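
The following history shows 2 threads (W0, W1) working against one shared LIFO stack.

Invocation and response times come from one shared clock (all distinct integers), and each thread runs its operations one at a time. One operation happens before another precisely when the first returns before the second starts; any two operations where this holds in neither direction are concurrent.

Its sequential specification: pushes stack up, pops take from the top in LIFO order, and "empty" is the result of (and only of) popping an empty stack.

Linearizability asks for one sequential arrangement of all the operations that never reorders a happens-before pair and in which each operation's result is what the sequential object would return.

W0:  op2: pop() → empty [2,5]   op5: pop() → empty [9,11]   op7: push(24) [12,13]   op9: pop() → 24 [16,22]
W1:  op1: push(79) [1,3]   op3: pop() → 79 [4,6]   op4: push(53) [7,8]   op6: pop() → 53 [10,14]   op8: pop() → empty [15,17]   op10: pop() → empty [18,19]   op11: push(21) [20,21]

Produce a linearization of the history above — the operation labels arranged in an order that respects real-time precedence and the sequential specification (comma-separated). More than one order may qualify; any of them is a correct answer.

1. op1 push(79), leaving stack <79>
2. op3 pop() → 79, leaving stack <>
3. op2 pop() → empty, leaving stack <>
4. op4 push(53), leaving stack <53>
5. op6 pop() → 53, leaving stack <>
6. op5 pop() → empty, leaving stack <>
7. op7 push(24), leaving stack <24>
8. op9 pop() → 24, leaving stack <>
9. op8 pop() → empty, leaving stack <>
10. op10 pop() → empty, leaving stack <>
11. op11 push(21), leaving stack <21>

op1, op3, op2, op4, op6, op5, op7, op9, op8, op10, op11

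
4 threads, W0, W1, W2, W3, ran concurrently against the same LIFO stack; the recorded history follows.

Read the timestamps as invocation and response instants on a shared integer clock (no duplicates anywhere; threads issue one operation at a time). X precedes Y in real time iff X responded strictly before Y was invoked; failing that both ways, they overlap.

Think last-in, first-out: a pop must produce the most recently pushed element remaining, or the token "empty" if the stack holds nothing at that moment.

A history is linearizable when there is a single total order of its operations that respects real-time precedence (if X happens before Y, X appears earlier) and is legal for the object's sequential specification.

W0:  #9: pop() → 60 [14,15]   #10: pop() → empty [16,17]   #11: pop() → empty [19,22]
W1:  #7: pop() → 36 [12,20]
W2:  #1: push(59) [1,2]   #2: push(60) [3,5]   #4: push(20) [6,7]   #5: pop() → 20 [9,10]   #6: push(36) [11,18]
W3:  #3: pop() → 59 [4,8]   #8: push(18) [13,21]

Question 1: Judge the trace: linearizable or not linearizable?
linearizable

witness order: #1, #3, #2, #4, #5, #6, #7, #9, #10, #11, #8
step 1: #1 push(59) — stack <59>
step 2: #3 pop() → 59 — stack <>
step 3: #2 push(60) — stack <60>
step 4: #4 push(20) — stack <60,20>
step 5: #5 pop() → 20 — stack <60>
step 6: #6 push(36) — stack <60,36>
step 7: #7 pop() → 36 — stack <60>
step 8: #9 pop() → 60 — stack <>
step 9: #10 pop() → empty — stack <>
step 10: #11 pop() → empty — stack <>
step 11: #8 push(18) — stack <18>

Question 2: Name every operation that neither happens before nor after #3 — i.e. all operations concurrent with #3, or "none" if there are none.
Answer: #2, #4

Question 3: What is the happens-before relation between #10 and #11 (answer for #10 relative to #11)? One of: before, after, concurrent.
Answer: before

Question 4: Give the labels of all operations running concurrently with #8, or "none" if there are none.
Answer: #10, #11, #6, #7, #9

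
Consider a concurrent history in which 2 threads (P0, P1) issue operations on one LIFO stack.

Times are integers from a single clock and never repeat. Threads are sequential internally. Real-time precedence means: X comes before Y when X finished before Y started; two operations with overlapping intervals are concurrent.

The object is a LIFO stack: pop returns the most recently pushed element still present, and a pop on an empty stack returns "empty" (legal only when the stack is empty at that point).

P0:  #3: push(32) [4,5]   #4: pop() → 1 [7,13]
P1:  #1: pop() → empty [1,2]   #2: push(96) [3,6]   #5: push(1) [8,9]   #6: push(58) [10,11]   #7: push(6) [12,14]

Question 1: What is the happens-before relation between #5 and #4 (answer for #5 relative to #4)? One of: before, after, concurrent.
Answer: concurrent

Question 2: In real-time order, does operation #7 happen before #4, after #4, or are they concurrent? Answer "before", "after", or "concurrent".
Answer: concurrent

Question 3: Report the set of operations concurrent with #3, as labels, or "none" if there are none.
Answer: #2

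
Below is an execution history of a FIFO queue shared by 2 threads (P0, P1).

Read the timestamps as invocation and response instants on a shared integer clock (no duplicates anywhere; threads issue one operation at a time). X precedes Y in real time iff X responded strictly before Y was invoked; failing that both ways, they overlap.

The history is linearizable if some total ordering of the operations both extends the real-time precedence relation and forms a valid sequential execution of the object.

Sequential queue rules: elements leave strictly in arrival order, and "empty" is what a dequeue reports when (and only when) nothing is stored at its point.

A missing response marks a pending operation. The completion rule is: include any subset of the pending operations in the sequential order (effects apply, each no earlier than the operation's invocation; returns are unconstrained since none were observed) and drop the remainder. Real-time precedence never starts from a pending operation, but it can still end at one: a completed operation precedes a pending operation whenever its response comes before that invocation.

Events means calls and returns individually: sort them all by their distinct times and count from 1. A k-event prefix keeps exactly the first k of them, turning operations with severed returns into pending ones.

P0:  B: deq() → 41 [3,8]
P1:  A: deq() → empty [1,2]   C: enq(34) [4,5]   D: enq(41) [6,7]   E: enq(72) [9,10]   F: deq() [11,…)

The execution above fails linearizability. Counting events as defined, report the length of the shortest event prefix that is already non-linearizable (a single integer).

8

events 1..7 are linearizable; a witness order is A, B, C, D:
step 1: A deq() → empty — queue <>
step 2: B deq() (pending, included) — queue <>
step 3: C enq(34) — queue <34>
step 4: D enq(41) — queue <34,41>
adding event 8 (B responds at 8) leaves no legal real-time order
for example A, B, C, D fails at step 2: B deq() → 41 is not legal there
for example A, C, B, D fails at step 3: B deq() → 41 is not legal there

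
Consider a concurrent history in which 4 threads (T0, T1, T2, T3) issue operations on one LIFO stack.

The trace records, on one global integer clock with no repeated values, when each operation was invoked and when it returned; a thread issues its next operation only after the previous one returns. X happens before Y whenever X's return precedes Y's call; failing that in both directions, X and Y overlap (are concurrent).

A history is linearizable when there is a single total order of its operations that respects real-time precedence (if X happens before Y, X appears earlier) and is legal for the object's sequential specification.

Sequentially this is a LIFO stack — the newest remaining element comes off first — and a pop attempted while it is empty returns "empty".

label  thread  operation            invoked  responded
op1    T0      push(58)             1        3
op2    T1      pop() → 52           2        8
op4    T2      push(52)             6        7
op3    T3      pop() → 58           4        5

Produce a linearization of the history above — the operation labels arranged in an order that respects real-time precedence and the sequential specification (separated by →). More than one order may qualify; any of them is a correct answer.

op1 → op3 → op4 → op2

step 1: op1 push(58) — stack <58>
step 2: op3 pop() → 58 — stack <>
step 3: op4 push(52) — stack <52>
step 4: op2 pop() → 52 — stack <>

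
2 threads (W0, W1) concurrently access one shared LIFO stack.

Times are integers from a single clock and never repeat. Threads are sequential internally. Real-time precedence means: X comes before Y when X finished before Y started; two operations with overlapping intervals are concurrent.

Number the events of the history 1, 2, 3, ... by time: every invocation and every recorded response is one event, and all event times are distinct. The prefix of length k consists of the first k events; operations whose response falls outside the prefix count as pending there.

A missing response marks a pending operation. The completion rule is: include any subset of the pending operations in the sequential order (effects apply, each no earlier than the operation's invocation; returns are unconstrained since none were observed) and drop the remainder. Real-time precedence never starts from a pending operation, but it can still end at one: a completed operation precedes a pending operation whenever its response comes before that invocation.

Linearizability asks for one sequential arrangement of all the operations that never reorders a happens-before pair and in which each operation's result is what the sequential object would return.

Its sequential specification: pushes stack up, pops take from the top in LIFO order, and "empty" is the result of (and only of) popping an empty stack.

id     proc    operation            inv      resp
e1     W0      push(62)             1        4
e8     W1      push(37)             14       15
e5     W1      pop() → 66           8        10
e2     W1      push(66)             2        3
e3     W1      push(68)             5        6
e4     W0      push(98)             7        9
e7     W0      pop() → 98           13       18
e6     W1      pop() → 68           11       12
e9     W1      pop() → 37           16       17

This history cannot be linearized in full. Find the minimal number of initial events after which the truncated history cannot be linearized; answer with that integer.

one valid order for events 1..9 is e1, e2, e3, e4:
1. e1 push(62), leaving stack <62>
2. e2 push(66), leaving stack <62,66>
3. e3 push(68), leaving stack <62,66,68>
4. e4 push(98), leaving stack <62,66,68,98>
adding event 10 (e5 responds at 10) leaves no legal real-time order
for example e1, e2, e3, e4, e5 fails at step 5: e5 pop() → 66 is not legal there
for example e1, e2, e3, e5, e4 fails at step 4: e5 pop() → 66 is not legal there

10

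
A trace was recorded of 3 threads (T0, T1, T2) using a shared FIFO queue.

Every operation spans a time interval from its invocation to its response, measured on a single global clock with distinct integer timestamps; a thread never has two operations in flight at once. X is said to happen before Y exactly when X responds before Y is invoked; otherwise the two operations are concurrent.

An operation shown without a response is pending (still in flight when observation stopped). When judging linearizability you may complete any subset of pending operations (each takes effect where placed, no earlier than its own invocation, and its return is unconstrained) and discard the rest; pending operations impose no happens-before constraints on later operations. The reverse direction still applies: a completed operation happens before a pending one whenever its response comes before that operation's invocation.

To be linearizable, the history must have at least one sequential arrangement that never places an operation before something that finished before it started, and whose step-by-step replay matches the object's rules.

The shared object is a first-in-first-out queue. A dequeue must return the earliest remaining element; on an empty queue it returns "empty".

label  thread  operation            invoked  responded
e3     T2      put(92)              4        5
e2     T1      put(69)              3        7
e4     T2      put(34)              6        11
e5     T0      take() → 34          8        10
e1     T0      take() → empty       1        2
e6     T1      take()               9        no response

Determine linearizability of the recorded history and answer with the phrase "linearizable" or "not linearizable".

linearizable

a witness: e1, e3, e4, e2, e6, e5
after step 1 (e1 take() → empty): queue <>
after step 2 (e3 put(92)): queue <92>
after step 3 (e4 put(34)): queue <92,34>
after step 4 (e2 put(69)): queue <92,34,69>
after step 5 (e6 take() (pending, included)): queue <34,69>
after step 6 (e5 take() → 34): queue <69>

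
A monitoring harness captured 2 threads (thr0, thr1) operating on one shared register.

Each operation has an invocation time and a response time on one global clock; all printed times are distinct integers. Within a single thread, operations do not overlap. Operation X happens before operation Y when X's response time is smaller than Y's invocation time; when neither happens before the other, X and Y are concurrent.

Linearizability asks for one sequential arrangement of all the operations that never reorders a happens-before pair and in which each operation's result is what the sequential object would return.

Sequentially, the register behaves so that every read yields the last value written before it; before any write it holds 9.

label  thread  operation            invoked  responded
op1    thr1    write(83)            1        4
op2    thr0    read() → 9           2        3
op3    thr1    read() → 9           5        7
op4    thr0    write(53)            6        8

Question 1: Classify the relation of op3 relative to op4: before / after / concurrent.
Answer: concurrent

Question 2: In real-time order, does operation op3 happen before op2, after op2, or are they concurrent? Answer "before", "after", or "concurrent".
Answer: after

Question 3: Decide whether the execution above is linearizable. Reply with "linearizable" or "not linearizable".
through event 6 a valid linearization exists; event 7 (op3 responding at time 7) ends that
the 3 completed operations admit 2 real-time orders; each fails the register replay
completion choices over the 1 pending operation (op4) were checked; none helps
e.g. op1, op2, op3 (pending dropped): illegal at step 2, since op2 read() → 9 cannot apply there
e.g. op2, op1, op3 (pending dropped): illegal at step 3, since op3 read() → 9 cannot apply there

not linearizable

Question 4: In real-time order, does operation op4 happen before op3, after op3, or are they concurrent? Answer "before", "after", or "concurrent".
Answer: concurrent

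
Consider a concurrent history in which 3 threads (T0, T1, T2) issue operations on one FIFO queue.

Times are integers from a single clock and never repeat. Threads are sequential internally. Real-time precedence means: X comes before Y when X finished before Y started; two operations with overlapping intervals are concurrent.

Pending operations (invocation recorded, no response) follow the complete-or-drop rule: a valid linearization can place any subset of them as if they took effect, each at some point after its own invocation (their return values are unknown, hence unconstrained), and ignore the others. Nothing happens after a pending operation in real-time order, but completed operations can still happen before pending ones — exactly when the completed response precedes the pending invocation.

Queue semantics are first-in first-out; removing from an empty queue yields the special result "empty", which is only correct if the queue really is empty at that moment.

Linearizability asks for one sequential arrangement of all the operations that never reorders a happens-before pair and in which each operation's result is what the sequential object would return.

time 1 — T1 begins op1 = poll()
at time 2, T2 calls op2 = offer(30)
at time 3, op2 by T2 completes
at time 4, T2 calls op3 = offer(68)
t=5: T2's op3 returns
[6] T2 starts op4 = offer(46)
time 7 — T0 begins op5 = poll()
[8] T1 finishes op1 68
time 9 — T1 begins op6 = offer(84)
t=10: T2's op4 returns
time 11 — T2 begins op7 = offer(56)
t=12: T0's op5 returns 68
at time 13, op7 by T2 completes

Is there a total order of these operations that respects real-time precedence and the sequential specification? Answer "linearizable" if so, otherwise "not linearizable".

not linearizable

cut after 11 events: linearizable; cut after 12 events (op5 responds, time 12): not linearizable
real-time-consistent orders of the 5 completed operations: 10 — all fail the FIFO queue replay
including or dropping the 2 pending operations (op6, op7) in any combination fails
e.g. op1, op2, op3, op4, op5 (pending dropped): illegal at step 1, since op1 poll() → 68 cannot apply there
e.g. op1, op2, op3, op5, op4 (pending dropped): illegal at step 1, since op1 poll() → 68 cannot apply there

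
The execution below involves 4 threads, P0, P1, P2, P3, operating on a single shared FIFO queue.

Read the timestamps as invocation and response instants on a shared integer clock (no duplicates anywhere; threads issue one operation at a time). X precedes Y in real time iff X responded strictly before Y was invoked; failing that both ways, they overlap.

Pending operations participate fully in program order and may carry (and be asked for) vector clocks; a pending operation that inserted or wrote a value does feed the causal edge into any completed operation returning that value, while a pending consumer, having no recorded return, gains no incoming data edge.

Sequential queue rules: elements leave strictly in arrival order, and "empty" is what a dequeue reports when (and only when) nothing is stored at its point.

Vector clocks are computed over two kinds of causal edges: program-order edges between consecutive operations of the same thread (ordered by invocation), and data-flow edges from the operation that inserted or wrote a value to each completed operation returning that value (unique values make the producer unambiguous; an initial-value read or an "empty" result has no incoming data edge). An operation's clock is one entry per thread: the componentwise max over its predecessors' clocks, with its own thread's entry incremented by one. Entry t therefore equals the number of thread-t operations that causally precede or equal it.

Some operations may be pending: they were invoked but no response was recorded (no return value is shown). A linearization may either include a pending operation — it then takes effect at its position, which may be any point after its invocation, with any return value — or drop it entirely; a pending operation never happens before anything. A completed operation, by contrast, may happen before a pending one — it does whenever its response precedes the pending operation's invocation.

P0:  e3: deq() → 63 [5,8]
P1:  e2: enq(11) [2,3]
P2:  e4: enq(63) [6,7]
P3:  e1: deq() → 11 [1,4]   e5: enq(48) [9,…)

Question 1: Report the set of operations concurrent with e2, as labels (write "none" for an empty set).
e1

e2 runs from 2 to 3; window-overlapping ops are concurrent
e1 [1,4]: concurrent
e3 [5,8]: after
e4 [6,7]: after
e5 [9,…): after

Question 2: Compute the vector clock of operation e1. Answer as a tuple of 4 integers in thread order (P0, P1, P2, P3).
(0, 1, 0, 1)

VC(e4, invoked at 6): no causal predecessors; +1 on P2 → (0, 0, 1, 0)
VC(e2, invoked at 2): no causal predecessors; +1 on P1 → (0, 1, 0, 0)
merge at e1 (invoked 1): VC(e2)=(0, 1, 0, 0), own-thread bump on P3 → (0, 1, 0, 1)
merge at e3 (invoked 5): VC(e4)=(0, 0, 1, 0), own-thread bump on P0 → (1, 0, 1, 0)
merge at e5 (invoked 9): VC(e1)=(0, 1, 0, 1), own-thread bump on P3 → (0, 1, 0, 2)
target: VC(e1) = (0, 1, 0, 1)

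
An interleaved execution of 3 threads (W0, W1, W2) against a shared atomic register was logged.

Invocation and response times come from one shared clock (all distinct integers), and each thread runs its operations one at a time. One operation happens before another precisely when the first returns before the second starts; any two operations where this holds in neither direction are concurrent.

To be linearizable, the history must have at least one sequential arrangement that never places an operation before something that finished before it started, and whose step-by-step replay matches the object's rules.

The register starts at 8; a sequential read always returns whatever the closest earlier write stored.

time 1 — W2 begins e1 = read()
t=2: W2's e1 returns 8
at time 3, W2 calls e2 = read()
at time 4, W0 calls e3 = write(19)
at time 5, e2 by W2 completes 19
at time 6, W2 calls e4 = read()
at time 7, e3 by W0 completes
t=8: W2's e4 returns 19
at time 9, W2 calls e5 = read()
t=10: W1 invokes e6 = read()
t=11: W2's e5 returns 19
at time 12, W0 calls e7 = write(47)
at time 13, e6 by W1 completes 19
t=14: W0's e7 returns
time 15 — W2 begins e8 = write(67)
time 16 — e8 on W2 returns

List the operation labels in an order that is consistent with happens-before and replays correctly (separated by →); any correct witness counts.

1. e1 read() → 8, leaving value 8
2. e3 write(19), leaving value 19
3. e2 read() → 19, leaving value 19
4. e4 read() → 19, leaving value 19
5. e5 read() → 19, leaving value 19
6. e6 read() → 19, leaving value 19
7. e7 write(47), leaving value 47
8. e8 write(67), leaving value 67

e1 → e3 → e2 → e4 → e5 → e6 → e7 → e8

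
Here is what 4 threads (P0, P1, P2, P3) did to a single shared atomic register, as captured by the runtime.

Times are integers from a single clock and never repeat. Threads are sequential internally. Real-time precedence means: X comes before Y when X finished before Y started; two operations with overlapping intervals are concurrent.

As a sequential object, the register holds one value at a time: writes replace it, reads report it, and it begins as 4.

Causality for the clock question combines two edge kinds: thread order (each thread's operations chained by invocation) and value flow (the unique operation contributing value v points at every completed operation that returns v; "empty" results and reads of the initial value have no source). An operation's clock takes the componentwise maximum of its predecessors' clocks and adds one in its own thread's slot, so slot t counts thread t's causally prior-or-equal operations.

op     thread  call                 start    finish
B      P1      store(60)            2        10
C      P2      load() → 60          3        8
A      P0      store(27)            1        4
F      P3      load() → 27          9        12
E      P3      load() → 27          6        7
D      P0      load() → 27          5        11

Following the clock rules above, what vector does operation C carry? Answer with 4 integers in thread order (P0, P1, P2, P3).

(0, 1, 1, 0)

B, invoked 2, has no incoming edges; only P1's bump applies → (0, 1, 0, 0)
A, invoked 1, has no incoming edges; only P0's bump applies → (1, 0, 0, 0)
merge at C (invoked 3): VC(B)=(0, 1, 0, 0), own-thread bump on P2 → (0, 1, 1, 0)
merge at E (invoked 6): VC(A)=(1, 0, 0, 0), own-thread bump on P3 → (1, 0, 0, 1)
merge at D (invoked 5): VC(A)=(1, 0, 0, 0), own-thread bump on P0 → (2, 0, 0, 0)
merge at F (invoked 9): VC(A)=(1, 0, 0, 0), VC(E)=(1, 0, 0, 1), own-thread bump on P3 → (1, 0, 0, 2)
target: VC(C) = (0, 1, 1, 0)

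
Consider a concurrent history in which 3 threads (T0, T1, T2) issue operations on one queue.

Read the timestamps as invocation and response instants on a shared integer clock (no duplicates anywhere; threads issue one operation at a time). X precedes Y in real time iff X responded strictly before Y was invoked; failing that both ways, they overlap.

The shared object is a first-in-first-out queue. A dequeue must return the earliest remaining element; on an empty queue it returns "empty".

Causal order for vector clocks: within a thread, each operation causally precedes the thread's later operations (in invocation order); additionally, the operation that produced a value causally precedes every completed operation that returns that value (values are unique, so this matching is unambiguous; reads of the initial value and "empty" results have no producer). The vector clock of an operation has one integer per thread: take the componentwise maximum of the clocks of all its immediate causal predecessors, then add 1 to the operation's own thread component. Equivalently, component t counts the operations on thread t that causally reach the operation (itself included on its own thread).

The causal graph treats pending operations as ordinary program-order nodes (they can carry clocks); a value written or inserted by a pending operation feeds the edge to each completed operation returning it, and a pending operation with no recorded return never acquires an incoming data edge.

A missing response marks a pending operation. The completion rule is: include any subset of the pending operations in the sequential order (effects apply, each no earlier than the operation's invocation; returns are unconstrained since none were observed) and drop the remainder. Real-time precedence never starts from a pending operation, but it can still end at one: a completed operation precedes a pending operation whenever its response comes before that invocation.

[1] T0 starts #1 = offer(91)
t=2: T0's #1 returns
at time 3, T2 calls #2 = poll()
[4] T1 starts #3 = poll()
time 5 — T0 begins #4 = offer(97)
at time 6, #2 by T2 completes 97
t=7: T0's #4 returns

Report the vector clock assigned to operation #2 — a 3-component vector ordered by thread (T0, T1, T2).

VC(#3, invoked at 4): no causal predecessors; +1 on T1 → (0, 1, 0)
VC(#1, invoked at 1): no causal predecessors; +1 on T0 → (1, 0, 0)
#4 (invocation 5): componentwise max over VC(#1)=(1, 0, 0), +1 at T0, giving (2, 0, 0)
#2 (invocation 3): componentwise max over VC(#4)=(2, 0, 0), +1 at T2, giving (2, 0, 1)
target: VC(#2) = (2, 0, 1)

(2, 0, 1)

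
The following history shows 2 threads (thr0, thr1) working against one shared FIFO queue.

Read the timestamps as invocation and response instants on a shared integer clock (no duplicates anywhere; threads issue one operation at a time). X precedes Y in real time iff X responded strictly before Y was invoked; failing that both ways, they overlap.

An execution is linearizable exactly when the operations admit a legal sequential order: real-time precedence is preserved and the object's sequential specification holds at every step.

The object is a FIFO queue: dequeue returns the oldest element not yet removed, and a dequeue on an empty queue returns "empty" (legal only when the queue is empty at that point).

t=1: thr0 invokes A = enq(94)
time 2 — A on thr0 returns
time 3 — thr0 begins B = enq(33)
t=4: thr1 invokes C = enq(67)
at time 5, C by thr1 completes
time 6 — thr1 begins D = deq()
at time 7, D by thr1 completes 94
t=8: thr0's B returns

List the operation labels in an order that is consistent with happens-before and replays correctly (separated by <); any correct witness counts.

after step 1 (A enq(94)): queue <94>
after step 2 (B enq(33)): queue <94,33>
after step 3 (C enq(67)): queue <94,33,67>
after step 4 (D deq() → 94): queue <33,67>

A < B < C < D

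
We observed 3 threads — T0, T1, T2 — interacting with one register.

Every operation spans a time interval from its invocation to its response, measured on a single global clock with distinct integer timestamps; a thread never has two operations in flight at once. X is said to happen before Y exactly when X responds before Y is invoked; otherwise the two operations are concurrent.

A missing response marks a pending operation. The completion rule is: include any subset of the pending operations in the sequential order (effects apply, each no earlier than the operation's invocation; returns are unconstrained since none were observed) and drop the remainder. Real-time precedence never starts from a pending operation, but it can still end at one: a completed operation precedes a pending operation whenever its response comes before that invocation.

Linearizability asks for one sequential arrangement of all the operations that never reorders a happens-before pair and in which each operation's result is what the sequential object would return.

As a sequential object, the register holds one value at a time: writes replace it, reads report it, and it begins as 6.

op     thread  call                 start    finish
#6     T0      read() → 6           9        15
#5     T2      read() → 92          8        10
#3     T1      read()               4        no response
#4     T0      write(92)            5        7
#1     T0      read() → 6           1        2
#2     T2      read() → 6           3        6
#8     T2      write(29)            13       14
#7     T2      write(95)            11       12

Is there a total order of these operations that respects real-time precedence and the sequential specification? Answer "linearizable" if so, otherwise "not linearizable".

not linearizable

cut after 14 events: linearizable; cut after 15 events (#6 responds, time 15): not linearizable
real-time-consistent orders of the 7 completed operations: 8 — all fail the register replay
include/drop combinations of the 1 pending operation (#3) were all tried; none helps
sample order #1, #2, #4, #5, #6, #7, #8 (pending dropped) stalls at step 5 — #6 read() → 6 has no legal effect
sample order #1, #2, #4, #5, #7, #6, #8 (pending dropped) stalls at step 6 — #6 read() → 6 has no legal effect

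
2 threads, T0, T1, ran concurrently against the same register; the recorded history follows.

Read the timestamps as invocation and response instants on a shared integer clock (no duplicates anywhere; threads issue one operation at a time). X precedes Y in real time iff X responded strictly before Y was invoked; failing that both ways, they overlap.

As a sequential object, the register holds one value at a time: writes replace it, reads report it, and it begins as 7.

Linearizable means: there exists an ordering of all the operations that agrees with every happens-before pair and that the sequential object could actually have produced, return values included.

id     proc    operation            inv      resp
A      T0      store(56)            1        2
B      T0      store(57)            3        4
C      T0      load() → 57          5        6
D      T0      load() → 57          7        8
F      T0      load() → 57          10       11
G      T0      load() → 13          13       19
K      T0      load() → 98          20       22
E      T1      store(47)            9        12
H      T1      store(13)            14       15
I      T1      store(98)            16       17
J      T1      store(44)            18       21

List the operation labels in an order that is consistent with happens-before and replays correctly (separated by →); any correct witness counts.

after step 1 (A store(56)): value 56
after step 2 (B store(57)): value 57
after step 3 (C load() → 57): value 57
after step 4 (D load() → 57): value 57
after step 5 (F load() → 57): value 57
after step 6 (E store(47)): value 47
after step 7 (H store(13)): value 13
after step 8 (G load() → 13): value 13
after step 9 (I store(98)): value 98
after step 10 (K load() → 98): value 98
after step 11 (J store(44)): value 44

A → B → C → D → F → E → H → G → I → K → J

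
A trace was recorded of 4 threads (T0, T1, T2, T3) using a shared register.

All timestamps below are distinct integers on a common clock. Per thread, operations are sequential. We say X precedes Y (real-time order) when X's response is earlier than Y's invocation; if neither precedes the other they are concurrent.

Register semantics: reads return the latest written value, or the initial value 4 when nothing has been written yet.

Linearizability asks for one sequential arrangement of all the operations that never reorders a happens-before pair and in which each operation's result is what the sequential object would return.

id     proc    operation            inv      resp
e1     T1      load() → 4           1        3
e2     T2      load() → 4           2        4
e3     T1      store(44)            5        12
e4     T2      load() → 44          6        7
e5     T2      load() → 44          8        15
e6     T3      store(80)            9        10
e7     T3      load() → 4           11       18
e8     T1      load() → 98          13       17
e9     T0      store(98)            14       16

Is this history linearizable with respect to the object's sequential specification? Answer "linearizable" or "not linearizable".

cut after 17 events: linearizable; cut after 18 events (e7 responds, time 18): not linearizable
the 9 completed operations admit 228 real-time orders; each fails the register replay
one such order, e1, e2, e3, e4, e5, e6, e7, e8, e9, breaks at step 7 where e7 load() → 4 is illegal
one such order, e1, e2, e3, e4, e5, e6, e7, e9, e8, breaks at step 7 where e7 load() → 4 is illegal

not linearizable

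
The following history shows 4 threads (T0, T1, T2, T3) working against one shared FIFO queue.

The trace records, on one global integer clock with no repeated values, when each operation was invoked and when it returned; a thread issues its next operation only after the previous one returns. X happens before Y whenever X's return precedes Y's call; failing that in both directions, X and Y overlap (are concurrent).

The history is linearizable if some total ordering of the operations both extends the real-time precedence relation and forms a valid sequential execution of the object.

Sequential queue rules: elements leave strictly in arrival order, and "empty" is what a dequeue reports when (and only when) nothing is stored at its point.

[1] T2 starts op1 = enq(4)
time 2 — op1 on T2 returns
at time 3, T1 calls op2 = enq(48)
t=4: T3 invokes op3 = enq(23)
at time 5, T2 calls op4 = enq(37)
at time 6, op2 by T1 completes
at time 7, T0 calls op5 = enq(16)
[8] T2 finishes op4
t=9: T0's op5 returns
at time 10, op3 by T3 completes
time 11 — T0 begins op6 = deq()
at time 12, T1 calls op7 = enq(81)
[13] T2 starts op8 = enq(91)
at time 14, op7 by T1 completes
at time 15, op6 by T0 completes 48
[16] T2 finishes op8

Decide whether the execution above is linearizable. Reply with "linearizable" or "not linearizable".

not linearizable

prefix check: 1..14 passes, 1..15 fails once op6's time-15 response joins
every one of the 24 real-time-consistent orders over 7 completed FIFO queue ops fails the sequential spec
completion choices over the 1 pending operation (op8) were checked; none helps
e.g. op1, op2, op3, op4, op5, op6, op7 (pending dropped): illegal at step 6, since op6 deq() → 48 cannot apply there
e.g. op1, op2, op3, op4, op5, op7, op6 (pending dropped): illegal at step 7, since op6 deq() → 48 cannot apply there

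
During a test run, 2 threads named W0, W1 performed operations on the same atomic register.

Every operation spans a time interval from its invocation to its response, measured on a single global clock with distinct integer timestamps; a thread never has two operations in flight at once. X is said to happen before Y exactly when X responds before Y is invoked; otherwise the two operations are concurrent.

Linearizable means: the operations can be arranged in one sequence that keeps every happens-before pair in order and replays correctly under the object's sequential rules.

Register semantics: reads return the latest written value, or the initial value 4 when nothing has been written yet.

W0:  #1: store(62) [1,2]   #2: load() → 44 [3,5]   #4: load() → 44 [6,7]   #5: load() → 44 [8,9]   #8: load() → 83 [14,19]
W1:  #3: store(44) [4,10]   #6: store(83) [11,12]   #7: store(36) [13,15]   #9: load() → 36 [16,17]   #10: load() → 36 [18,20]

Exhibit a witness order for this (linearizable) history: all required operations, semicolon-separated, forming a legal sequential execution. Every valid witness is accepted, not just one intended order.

after step 1 (#1 store(62)): value 62
after step 2 (#3 store(44)): value 44
after step 3 (#2 load() → 44): value 44
after step 4 (#4 load() → 44): value 44
after step 5 (#5 load() → 44): value 44
after step 6 (#6 store(83)): value 83
after step 7 (#8 load() → 83): value 83
after step 8 (#7 store(36)): value 36
after step 9 (#9 load() → 36): value 36
after step 10 (#10 load() → 36): value 36

#1; #3; #2; #4; #5; #6; #8; #7; #9; #10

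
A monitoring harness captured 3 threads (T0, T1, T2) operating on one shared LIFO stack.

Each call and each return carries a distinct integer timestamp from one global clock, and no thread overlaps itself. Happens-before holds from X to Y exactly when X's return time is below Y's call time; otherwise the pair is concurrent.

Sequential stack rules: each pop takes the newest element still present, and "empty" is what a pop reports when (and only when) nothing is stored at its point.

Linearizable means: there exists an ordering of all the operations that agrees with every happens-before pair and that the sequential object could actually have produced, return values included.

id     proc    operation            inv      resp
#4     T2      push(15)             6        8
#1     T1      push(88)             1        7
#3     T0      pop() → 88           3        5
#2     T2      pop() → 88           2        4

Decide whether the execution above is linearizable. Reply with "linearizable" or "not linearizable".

cut after 4 events: linearizable; cut after 5 events (#3 responds, time 5): not linearizable
all 2 real-time-respecting orders fail — 2 completed LIFO stack operations, no legal replay
completion choices over the 1 pending operation (#1) were checked; none helps
one such order, #2, #3 (pending dropped), breaks at step 1 where #2 pop() → 88 is illegal
one such order, #3, #2 (pending dropped), breaks at step 1 where #3 pop() → 88 is illegal

not linearizable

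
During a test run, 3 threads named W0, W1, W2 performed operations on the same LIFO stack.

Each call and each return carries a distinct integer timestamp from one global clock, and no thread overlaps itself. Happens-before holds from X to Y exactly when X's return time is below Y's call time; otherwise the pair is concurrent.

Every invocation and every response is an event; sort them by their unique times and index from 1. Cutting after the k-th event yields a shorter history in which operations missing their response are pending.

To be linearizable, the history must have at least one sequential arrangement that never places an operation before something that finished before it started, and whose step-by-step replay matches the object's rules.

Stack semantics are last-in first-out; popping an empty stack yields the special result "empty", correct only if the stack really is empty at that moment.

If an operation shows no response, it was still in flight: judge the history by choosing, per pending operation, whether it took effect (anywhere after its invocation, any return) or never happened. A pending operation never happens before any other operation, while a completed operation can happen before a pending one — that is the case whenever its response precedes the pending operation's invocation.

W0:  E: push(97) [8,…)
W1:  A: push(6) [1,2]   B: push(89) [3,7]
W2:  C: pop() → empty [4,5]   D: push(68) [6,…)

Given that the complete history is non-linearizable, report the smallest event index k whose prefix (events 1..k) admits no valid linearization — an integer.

5

events 1..4 are linearizable, e.g. via A:
step 1: A push(6) — stack <6>
include event 5 — C responding at 5 — and every candidate order breaks
no escape via the 1 pending operation (B): every completion choice fails
sample order A, C (pending dropped) stalls at step 2 — C pop() → empty has no legal effect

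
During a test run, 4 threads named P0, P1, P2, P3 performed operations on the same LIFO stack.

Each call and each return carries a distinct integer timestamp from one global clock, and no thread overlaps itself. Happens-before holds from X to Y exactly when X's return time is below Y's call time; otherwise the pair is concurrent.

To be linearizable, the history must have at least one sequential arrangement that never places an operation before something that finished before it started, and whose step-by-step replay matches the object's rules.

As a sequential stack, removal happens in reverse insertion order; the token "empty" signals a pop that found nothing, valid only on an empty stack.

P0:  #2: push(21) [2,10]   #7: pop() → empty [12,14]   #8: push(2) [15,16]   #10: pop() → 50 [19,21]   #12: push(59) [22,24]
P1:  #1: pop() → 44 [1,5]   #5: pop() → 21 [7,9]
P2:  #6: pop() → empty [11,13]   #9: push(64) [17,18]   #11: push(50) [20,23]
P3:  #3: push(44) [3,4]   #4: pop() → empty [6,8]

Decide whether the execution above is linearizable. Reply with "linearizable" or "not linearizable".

linearizable

a witness: #2, #3, #1, #5, #4, #6, #7, #8, #9, #11, #10, #12
step 1: #2 push(21) — stack <21>
step 2: #3 push(44) — stack <21,44>
step 3: #1 pop() → 44 — stack <21>
step 4: #5 pop() → 21 — stack <>
step 5: #4 pop() → empty — stack <>
step 6: #6 pop() → empty — stack <>
step 7: #7 pop() → empty — stack <>
step 8: #8 push(2) — stack <2>
step 9: #9 push(64) — stack <2,64>
step 10: #11 push(50) — stack <2,64,50>
step 11: #10 pop() → 50 — stack <2,64>
step 12: #12 push(59) — stack <2,64,59>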